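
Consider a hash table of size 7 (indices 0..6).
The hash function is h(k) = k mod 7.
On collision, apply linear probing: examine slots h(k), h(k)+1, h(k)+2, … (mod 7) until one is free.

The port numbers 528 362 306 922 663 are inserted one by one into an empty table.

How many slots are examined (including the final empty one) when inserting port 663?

528 hashes to 3; slot 3 is free → place at 3.
362 hashes to 5; slot 5 is free → place at 5.
306 hashes to 5; 5 taken → place at 6.
922 hashes to 5; 5,6 taken → place at 0.
663 hashes to 5; 5,6,0 taken → place at 1.
Table: [922, 663, _, 528, _, 362, 306]

4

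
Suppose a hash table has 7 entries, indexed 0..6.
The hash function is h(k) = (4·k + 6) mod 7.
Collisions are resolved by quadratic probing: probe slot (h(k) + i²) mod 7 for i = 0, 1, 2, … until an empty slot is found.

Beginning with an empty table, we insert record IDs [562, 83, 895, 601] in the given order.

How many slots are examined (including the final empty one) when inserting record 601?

3

Insert 562: h=0, slot 0 empty => index 0.
Insert 83: h=2, slot 2 empty => index 2.
Insert 895: h=2, slot 2 occupied => index 3.
Insert 601: h=2, slots 2,3 occupied => index 6.
Table: [562, ∅, 83, 895, ∅, ∅, 601]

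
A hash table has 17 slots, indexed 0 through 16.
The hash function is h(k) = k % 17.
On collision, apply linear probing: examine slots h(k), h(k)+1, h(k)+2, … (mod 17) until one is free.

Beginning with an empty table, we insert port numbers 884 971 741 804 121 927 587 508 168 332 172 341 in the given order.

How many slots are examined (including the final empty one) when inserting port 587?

3

884: h=0 => slot 0
971: h=2 => slot 2
741: h=10 => slot 10
804: h=5 => slot 5
121: h=2, probe 2,3 => slot 3
927: h=9 => slot 9
587: h=9, probe 9,10,11 => slot 11
508: h=15 => slot 15
168: h=15, probe 15,16 => slot 16
332: h=9, probe 9,10,11,12 => slot 12
172: h=2, probe 2,3,4 => slot 4
341: h=1 => slot 1
Table: [884, 341, 971, 121, 172, 804, -, -, -, 927, 741, 587, 332, -, -, 508, 168]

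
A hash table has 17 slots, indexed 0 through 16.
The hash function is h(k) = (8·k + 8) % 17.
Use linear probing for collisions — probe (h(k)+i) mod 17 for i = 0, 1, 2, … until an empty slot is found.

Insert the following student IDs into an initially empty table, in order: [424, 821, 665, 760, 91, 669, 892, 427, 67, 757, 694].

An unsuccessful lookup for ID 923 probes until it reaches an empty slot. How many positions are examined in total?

2

424 hashes to 0; slot 0 is free => place at 0.
821 hashes to 14; slot 14 is free => place at 14.
665 hashes to 7; slot 7 is free => place at 7.
760 hashes to 2; slot 2 is free => place at 2.
91 hashes to 5; slot 5 is free => place at 5.
669 hashes to 5; 5 taken => place at 6.
892 hashes to 4; slot 4 is free => place at 4.
427 hashes to 7; 7 taken => place at 8.
67 hashes to 0; 0 taken => place at 1.
757 hashes to 12; slot 12 is free => place at 12.
694 hashes to 1; 1,2 taken => place at 3.
Table: [424, 67, 760, 694, 892, 91, 669, 665, 427, ∅, ∅, ∅, 757, ∅, 821, ∅, ∅]
Lookup 923: h=14, probe 14,15 → slot 15 empty, not found.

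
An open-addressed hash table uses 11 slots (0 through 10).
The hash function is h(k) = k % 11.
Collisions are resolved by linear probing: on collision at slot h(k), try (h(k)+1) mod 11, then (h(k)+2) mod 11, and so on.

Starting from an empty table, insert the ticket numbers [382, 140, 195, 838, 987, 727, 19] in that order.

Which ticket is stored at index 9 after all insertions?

140

382: h=8 => slot 8
140: h=8, probe 8,9 => slot 9
195: h=8, probe 8,9,10 => slot 10
838: h=2 => slot 2
987: h=8, probe 8,9,10,0 => slot 0
727: h=1 => slot 1
19: h=8, probe 8,9,10,0,1,2,3 => slot 3
Table: [987, 727, 838, 19, -, -, -, -, 382, 140, 195]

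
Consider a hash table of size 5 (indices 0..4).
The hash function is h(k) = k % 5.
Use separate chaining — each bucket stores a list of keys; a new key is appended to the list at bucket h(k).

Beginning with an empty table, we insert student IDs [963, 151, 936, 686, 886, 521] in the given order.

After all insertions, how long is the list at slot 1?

5

Insert 963: h=3, bucket 3 empty -> new chain.
Insert 151: h=1, bucket 1 empty -> new chain.
Insert 936: h=1, bucket 1 nonempty -> append to chain.
Insert 686: h=1, bucket 1 nonempty -> append to chain.
Insert 886: h=1, bucket 1 nonempty -> append to chain.
Insert 521: h=1, bucket 1 nonempty -> append to chain.
Final buckets:
0: .
1: 151 -> 936 -> 686 -> 886 -> 521
2: .
3: 963
4: .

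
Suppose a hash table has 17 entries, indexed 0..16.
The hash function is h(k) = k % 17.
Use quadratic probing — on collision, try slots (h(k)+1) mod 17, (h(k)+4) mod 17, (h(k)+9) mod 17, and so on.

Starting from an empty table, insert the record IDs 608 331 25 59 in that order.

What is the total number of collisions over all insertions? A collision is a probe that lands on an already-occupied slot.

608 hashes to 13; slot 13 is free => place at 13.
331 hashes to 8; slot 8 is free => place at 8.
25 hashes to 8; 8 taken => place at 9.
59 hashes to 8; 8,9 taken => place at 12.
Table: [-, -, -, -, -, -, -, -, 331, 25, -, -, 59, 608, -, -, -]

3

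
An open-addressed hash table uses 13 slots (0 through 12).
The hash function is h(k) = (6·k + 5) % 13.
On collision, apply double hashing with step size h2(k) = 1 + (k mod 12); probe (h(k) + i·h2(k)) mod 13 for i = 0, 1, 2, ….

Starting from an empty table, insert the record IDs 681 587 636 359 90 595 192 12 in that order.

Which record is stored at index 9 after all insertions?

681

Insert 681: h=9, slot 9 empty → index 9.
Insert 587: h=4, slot 4 empty → index 4.
Insert 636: h=12, slot 12 empty → index 12.
Insert 359: h=1, slot 1 empty → index 1.
Insert 90: h=12, h2=7, slot 12 occupied → index 6.
Insert 595: h=0, slot 0 empty → index 0.
Insert 192: h=0, h2=1, slots 0,1 occupied → index 2.
Insert 12: h=12, h2=1, slots 12,0,1,2 occupied → index 3.
Table: [595, 359, 192, 12, 587, ., 90, ., ., 681, ., ., 636]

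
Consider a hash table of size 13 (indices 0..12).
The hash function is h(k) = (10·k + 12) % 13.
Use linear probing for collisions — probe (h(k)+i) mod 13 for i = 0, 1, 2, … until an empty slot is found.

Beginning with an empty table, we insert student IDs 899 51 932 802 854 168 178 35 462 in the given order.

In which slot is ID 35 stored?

4

Insert 899: h=6, slot 6 empty → index 6.
Insert 51: h=2, slot 2 empty → index 2.
Insert 932: h=11, slot 11 empty → index 11.
Insert 802: h=11, slot 11 occupied → index 12.
Insert 854: h=11, slots 11,12 occupied → index 0.
Insert 168: h=2, slot 2 occupied → index 3.
Insert 178: h=11, slots 11,12,0 occupied → index 1.
Insert 35: h=11, slots 11,12,0,1,2,3 occupied → index 4.
Insert 462: h=4, slot 4 occupied → index 5.
Table: [854, 178, 51, 168, 35, 462, 899, -, -, -, -, 932, 802]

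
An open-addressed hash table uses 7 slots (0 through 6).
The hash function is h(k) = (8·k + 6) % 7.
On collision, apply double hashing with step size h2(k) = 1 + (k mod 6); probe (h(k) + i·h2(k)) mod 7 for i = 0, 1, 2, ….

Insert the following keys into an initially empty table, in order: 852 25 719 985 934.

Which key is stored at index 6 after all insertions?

985

852: h=4 -> slot 4
25: h=3 -> slot 3
719: h=4, h2=6, probe 4,3,2 -> slot 2
985: h=4, h2=2, probe 4,6 -> slot 6
934: h=2, h2=5, probe 2,0 -> slot 0
Table: [934, -, 719, 25, 852, -, 985]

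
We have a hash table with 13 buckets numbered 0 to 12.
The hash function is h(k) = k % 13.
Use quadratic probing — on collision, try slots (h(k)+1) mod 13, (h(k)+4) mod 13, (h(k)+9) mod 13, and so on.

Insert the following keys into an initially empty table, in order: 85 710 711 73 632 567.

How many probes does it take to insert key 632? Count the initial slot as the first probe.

4

Insert 85: h=7, slot 7 empty -> index 7.
Insert 710: h=8, slot 8 empty -> index 8.
Insert 711: h=9, slot 9 empty -> index 9.
Insert 73: h=8, slots 8,9 occupied -> index 12.
Insert 632: h=8, slots 8,9,12 occupied -> index 4.
Insert 567: h=8, slots 8,9,12,4 occupied -> index 11.
Table: [∅, ∅, ∅, ∅, 632, ∅, ∅, 85, 710, 711, ∅, 567, 73]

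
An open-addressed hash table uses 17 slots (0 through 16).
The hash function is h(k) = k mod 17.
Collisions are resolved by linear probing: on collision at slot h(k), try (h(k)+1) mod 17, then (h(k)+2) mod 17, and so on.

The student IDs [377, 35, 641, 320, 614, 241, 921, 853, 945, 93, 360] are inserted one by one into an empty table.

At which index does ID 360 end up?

377 hashes to 3; slot 3 is free → place at 3.
35 hashes to 1; slot 1 is free → place at 1.
641 hashes to 12; slot 12 is free → place at 12.
320 hashes to 14; slot 14 is free → place at 14.
614 hashes to 2; slot 2 is free → place at 2.
241 hashes to 3; 3 taken → place at 4.
921 hashes to 3; 3,4 taken → place at 5.
853 hashes to 3; 3,4,5 taken → place at 6.
945 hashes to 10; slot 10 is free → place at 10.
93 hashes to 8; slot 8 is free → place at 8.
360 hashes to 3; 3,4,5,6 taken → place at 7.
Table: [-, 35, 614, 377, 241, 921, 853, 360, 93, -, 945, -, 641, -, 320, -, -]

7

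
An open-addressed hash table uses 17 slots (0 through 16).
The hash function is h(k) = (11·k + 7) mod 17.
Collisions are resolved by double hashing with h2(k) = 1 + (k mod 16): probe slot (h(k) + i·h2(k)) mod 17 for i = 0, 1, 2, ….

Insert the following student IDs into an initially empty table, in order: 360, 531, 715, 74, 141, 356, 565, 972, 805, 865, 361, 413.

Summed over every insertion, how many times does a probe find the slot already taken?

12

Insert 360: h=6, slot 6 empty → index 6.
Insert 531: h=0, slot 0 empty → index 0.
Insert 715: h=1, slot 1 empty → index 1.
Insert 74: h=5, slot 5 empty → index 5.
Insert 141: h=11, slot 11 empty → index 11.
Insert 356: h=13, slot 13 empty → index 13.
Insert 565: h=0, h2=6, slots 0,6 occupied → index 12.
Insert 972: h=6, h2=13, slot 6 occupied → index 2.
Insert 805: h=5, h2=6, slots 5,11,0,6,12,1 occupied → index 7.
Insert 865: h=2, h2=2, slot 2 occupied → index 4.
Insert 361: h=0, h2=10, slot 0 occupied → index 10.
Insert 413: h=11, h2=14, slot 11 occupied → index 8.
Table: [531, 715, 972, —, 865, 74, 360, 805, 413, —, 361, 141, 565, 356, —, —, —]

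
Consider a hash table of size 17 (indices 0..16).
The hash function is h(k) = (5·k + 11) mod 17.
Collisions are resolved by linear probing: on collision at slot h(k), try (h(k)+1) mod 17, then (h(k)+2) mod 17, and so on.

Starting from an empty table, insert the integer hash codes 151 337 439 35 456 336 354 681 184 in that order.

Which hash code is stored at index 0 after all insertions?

151 hashes to 1; slot 1 is free => place at 1.
337 hashes to 13; slot 13 is free => place at 13.
439 hashes to 13; 13 taken => place at 14.
35 hashes to 16; slot 16 is free => place at 16.
456 hashes to 13; 13,14 taken => place at 15.
336 hashes to 8; slot 8 is free => place at 8.
354 hashes to 13; 13,14,15,16 taken => place at 0.
681 hashes to 16; 16,0,1 taken => place at 2.
184 hashes to 13; 13,14,15,16,0,1,2 taken => place at 3.
Table: [354, 151, 681, 184, ∅, ∅, ∅, ∅, 336, ∅, ∅, ∅, ∅, 337, 439, 456, 35]

354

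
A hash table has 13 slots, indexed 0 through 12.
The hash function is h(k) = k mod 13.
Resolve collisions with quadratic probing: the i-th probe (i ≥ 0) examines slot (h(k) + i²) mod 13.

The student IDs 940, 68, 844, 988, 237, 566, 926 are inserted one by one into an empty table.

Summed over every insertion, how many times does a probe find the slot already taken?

940: h=4 → slot 4
68: h=3 → slot 3
844: h=12 → slot 12
988: h=0 → slot 0
237: h=3, probe 3,4,7 → slot 7
566: h=7, probe 7,8 → slot 8
926: h=3, probe 3,4,7,12,6 → slot 6
Table: [988, -, -, 68, 940, -, 926, 237, 566, -, -, -, 844]

7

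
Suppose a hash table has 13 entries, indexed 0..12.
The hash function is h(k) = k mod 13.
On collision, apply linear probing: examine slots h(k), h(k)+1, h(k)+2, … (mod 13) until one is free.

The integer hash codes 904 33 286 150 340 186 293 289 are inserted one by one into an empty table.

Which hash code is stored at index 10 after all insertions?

Insert 904: h=7, slot 7 empty -> index 7.
Insert 33: h=7, slot 7 occupied -> index 8.
Insert 286: h=0, slot 0 empty -> index 0.
Insert 150: h=7, slots 7,8 occupied -> index 9.
Insert 340: h=2, slot 2 empty -> index 2.
Insert 186: h=4, slot 4 empty -> index 4.
Insert 293: h=7, slots 7,8,9 occupied -> index 10.
Insert 289: h=3, slot 3 empty -> index 3.
Table: [286, _, 340, 289, 186, _, _, 904, 33, 150, 293, _, _]

293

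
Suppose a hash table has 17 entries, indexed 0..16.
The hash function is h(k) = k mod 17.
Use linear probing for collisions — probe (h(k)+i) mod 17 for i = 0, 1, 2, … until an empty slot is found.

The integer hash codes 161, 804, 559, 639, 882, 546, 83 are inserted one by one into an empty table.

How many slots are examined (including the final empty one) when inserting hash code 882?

161 hashes to 8; slot 8 is free → place at 8.
804 hashes to 5; slot 5 is free → place at 5.
559 hashes to 15; slot 15 is free → place at 15.
639 hashes to 10; slot 10 is free → place at 10.
882 hashes to 15; 15 taken → place at 16.
546 hashes to 2; slot 2 is free → place at 2.
83 hashes to 15; 15,16 taken → place at 0.
Table: [83, ., 546, ., ., 804, ., ., 161, ., 639, ., ., ., ., 559, 882]

2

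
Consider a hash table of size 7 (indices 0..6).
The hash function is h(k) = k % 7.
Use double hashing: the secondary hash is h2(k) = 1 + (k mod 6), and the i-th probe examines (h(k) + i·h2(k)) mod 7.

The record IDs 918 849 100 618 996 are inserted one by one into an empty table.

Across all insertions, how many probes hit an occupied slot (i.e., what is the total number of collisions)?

918: h=1 => slot 1
849: h=2 => slot 2
100: h=2, h2=5, probe 2,0 => slot 0
618: h=2, h2=1, probe 2,3 => slot 3
996: h=2, h2=1, probe 2,3,4 => slot 4
Table: [100, 918, 849, 618, 996, ∅, ∅]

4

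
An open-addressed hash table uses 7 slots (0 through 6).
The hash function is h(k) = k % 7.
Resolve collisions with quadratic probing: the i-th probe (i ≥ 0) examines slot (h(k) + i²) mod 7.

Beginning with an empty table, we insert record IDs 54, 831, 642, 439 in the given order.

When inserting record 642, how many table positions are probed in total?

54 hashes to 5; slot 5 is free => place at 5.
831 hashes to 5; 5 taken => place at 6.
642 hashes to 5; 5,6 taken => place at 2.
439 hashes to 5; 5,6,2 taken => place at 0.
Table: [439, _, 642, _, _, 54, 831]

3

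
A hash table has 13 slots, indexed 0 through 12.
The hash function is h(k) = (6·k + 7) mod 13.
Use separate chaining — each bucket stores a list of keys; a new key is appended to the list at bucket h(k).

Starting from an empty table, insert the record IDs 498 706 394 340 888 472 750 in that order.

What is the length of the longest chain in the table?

5

498 -> bucket 5
706 -> bucket 5 (collision)
394 -> bucket 5 (collision)
340 -> bucket 6
888 -> bucket 5 (collision)
472 -> bucket 5 (collision)
750 -> bucket 9
Final buckets:
0: -
1: -
2: -
3: -
4: -
5: 498 -> 706 -> 394 -> 888 -> 472
6: 340
7: -
8: -
9: 750
10: -
11: -
12: -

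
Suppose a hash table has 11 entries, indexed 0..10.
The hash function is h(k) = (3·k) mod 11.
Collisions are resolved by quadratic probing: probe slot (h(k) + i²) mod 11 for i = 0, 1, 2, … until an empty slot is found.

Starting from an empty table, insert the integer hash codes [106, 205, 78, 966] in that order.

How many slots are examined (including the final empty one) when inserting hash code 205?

106 hashes to 10; slot 10 is free => place at 10.
205 hashes to 10; 10 taken => place at 0.
78 hashes to 3; slot 3 is free => place at 3.
966 hashes to 5; slot 5 is free => place at 5.
Table: [205, ∅, ∅, 78, ∅, 966, ∅, ∅, ∅, ∅, 106]

2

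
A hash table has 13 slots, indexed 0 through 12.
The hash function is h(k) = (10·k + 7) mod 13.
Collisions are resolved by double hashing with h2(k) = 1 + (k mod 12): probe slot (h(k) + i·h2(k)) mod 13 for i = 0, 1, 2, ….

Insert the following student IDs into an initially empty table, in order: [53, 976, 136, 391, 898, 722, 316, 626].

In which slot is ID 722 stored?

53 hashes to 4; slot 4 is free → place at 4.
976 hashes to 4, h2=5; 4 taken → place at 9.
136 hashes to 2; slot 2 is free → place at 2.
391 hashes to 4, h2=8; 4 taken → place at 12.
898 hashes to 4, h2=11; 4,2 taken → place at 0.
722 hashes to 12, h2=3; 12,2 taken → place at 5.
316 hashes to 8; slot 8 is free → place at 8.
626 hashes to 1; slot 1 is free → place at 1.
Table: [898, 626, 136, _, 53, 722, _, _, 316, 976, _, _, 391]

5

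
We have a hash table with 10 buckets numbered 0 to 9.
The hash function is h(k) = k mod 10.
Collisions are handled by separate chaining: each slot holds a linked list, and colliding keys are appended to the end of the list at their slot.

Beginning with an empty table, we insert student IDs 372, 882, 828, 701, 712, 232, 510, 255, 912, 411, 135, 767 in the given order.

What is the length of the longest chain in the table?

5

Insert 372: h=2, bucket 2 empty → new chain.
Insert 882: h=2, bucket 2 nonempty → append to chain.
Insert 828: h=8, bucket 8 empty → new chain.
Insert 701: h=1, bucket 1 empty → new chain.
Insert 712: h=2, bucket 2 nonempty → append to chain.
Insert 232: h=2, bucket 2 nonempty → append to chain.
Insert 510: h=0, bucket 0 empty → new chain.
Insert 255: h=5, bucket 5 empty → new chain.
Insert 912: h=2, bucket 2 nonempty → append to chain.
Insert 411: h=1, bucket 1 nonempty → append to chain.
Insert 135: h=5, bucket 5 nonempty → append to chain.
Insert 767: h=7, bucket 7 empty → new chain.
Final buckets:
0: 510
1: 701 -> 411
2: 372 -> 882 -> 712 -> 232 -> 912
3: _
4: _
5: 255 -> 135
6: _
7: 767
8: 828
9: _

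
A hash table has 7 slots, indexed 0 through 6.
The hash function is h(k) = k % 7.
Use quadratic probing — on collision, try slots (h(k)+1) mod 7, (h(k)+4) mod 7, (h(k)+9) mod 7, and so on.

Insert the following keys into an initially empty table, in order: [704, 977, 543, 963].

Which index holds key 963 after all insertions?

6

Insert 704: h=4, slot 4 empty -> index 4.
Insert 977: h=4, slot 4 occupied -> index 5.
Insert 543: h=4, slots 4,5 occupied -> index 1.
Insert 963: h=4, slots 4,5,1 occupied -> index 6.
Table: [∅, 543, ∅, ∅, 704, 977, 963]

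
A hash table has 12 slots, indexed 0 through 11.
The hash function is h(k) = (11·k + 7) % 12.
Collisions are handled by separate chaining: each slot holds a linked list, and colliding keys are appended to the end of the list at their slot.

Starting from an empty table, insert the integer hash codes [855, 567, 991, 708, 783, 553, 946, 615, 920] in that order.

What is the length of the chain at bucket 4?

4

Insert 855: h=4, bucket 4 empty -> new chain.
Insert 567: h=4, bucket 4 nonempty -> append to chain.
Insert 991: h=0, bucket 0 empty -> new chain.
Insert 708: h=7, bucket 7 empty -> new chain.
Insert 783: h=4, bucket 4 nonempty -> append to chain.
Insert 553: h=6, bucket 6 empty -> new chain.
Insert 946: h=9, bucket 9 empty -> new chain.
Insert 615: h=4, bucket 4 nonempty -> append to chain.
Insert 920: h=11, bucket 11 empty -> new chain.
Final buckets:
0: 991
1: ∅
2: ∅
3: ∅
4: 855 -> 567 -> 783 -> 615
5: ∅
6: 553
7: 708
8: ∅
9: 946
10: ∅
11: 920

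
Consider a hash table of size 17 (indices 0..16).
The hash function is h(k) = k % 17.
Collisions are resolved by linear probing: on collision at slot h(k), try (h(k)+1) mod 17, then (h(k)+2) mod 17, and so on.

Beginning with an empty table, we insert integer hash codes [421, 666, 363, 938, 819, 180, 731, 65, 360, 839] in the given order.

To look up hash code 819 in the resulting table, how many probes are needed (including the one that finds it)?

421: h=13 => slot 13
666: h=3 => slot 3
363: h=6 => slot 6
938: h=3, probe 3,4 => slot 4
819: h=3, probe 3,4,5 => slot 5
180: h=10 => slot 10
731: h=0 => slot 0
65: h=14 => slot 14
360: h=3, probe 3,4,5,6,7 => slot 7
839: h=6, probe 6,7,8 => slot 8
Table: [731, ∅, ∅, 666, 938, 819, 363, 360, 839, ∅, 180, ∅, ∅, 421, 65, ∅, ∅]
Lookup 819: h=3, probe 3,4,5 → found at 5.

3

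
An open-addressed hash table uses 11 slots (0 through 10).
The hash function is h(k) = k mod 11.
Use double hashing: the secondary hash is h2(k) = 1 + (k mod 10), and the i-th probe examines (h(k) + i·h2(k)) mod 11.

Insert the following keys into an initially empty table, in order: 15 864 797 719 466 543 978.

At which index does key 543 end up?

15: h=4 → slot 4
864: h=6 → slot 6
797: h=5 → slot 5
719: h=4, h2=10, probe 4,3 → slot 3
466: h=4, h2=7, probe 4,0 → slot 0
543: h=4, h2=4, probe 4,8 → slot 8
978: h=10 → slot 10
Table: [466, ., ., 719, 15, 797, 864, ., 543, ., 978]

8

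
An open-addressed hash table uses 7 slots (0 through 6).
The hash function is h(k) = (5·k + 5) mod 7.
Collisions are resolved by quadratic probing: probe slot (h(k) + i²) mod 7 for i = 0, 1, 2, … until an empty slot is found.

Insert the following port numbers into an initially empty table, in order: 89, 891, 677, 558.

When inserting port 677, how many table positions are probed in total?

Insert 89: h=2, slot 2 empty -> index 2.
Insert 891: h=1, slot 1 empty -> index 1.
Insert 677: h=2, slot 2 occupied -> index 3.
Insert 558: h=2, slots 2,3 occupied -> index 6.
Table: [., 891, 89, 677, ., ., 558]

2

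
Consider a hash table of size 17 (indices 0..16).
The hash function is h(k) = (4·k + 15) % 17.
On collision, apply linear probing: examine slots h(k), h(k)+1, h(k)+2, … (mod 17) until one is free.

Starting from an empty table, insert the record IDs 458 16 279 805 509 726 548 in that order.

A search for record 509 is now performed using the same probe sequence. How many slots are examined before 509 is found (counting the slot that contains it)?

3

458: h=11 => slot 11
16: h=11, probe 11,12 => slot 12
279: h=9 => slot 9
805: h=5 => slot 5
509: h=11, probe 11,12,13 => slot 13
726: h=12, probe 12,13,14 => slot 14
548: h=14, probe 14,15 => slot 15
Table: [., ., ., ., ., 805, ., ., ., 279, ., 458, 16, 509, 726, 548, .]
Lookup 509: h=11, probe 11,12,13 → found at 13.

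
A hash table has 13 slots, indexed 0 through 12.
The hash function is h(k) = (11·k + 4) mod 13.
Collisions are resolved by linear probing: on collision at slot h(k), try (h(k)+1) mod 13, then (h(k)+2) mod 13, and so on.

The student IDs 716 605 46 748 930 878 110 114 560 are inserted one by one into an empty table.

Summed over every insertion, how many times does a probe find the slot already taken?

716: h=2 → slot 2
605: h=3 → slot 3
46: h=3, probe 3,4 → slot 4
748: h=3, probe 3,4,5 → slot 5
930: h=3, probe 3,4,5,6 → slot 6
878: h=3, probe 3,4,5,6,7 → slot 7
110: h=5, probe 5,6,7,8 → slot 8
114: h=10 → slot 10
560: h=2, probe 2,3,4,5,6,7,8,9 → slot 9
Table: [., ., 716, 605, 46, 748, 930, 878, 110, 560, 114, ., .]

20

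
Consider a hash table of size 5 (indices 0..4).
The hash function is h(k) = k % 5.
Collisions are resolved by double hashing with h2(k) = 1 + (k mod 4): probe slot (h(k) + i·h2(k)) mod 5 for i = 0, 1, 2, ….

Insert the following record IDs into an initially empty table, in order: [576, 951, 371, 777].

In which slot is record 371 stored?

576: h=1 => slot 1
951: h=1, h2=4, probe 1,0 => slot 0
371: h=1, h2=4, probe 1,0,4 => slot 4
777: h=2 => slot 2
Table: [951, 576, 777, —, 371]

4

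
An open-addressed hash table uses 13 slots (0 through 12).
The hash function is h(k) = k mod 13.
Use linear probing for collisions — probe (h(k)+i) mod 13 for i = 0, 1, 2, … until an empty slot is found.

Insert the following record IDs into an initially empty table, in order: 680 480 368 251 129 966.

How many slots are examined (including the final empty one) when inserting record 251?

3

680 hashes to 4; slot 4 is free => place at 4.
480 hashes to 12; slot 12 is free => place at 12.
368 hashes to 4; 4 taken => place at 5.
251 hashes to 4; 4,5 taken => place at 6.
129 hashes to 12; 12 taken => place at 0.
966 hashes to 4; 4,5,6 taken => place at 7.
Table: [129, -, -, -, 680, 368, 251, 966, -, -, -, -, 480]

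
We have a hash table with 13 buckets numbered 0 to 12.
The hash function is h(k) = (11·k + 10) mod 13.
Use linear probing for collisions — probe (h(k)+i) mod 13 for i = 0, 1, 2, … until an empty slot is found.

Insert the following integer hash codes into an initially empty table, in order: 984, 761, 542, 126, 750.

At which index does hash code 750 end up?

8

984: h=5 => slot 5
761: h=9 => slot 9
542: h=5, probe 5,6 => slot 6
126: h=5, probe 5,6,7 => slot 7
750: h=5, probe 5,6,7,8 => slot 8
Table: [—, —, —, —, —, 984, 542, 126, 750, 761, —, —, —]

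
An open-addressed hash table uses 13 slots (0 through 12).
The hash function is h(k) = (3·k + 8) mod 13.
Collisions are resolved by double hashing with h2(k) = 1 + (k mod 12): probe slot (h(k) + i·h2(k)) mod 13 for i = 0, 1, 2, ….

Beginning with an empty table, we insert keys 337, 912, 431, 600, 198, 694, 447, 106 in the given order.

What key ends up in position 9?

Insert 337: h=5, slot 5 empty => index 5.
Insert 912: h=1, slot 1 empty => index 1.
Insert 431: h=1, h2=12, slot 1 occupied => index 0.
Insert 600: h=1, h2=1, slot 1 occupied => index 2.
Insert 198: h=4, slot 4 empty => index 4.
Insert 694: h=10, slot 10 empty => index 10.
Insert 447: h=10, h2=4, slots 10,1,5 occupied => index 9.
Insert 106: h=1, h2=11, slot 1 occupied => index 12.
Table: [431, 912, 600, —, 198, 337, —, —, —, 447, 694, —, 106]

447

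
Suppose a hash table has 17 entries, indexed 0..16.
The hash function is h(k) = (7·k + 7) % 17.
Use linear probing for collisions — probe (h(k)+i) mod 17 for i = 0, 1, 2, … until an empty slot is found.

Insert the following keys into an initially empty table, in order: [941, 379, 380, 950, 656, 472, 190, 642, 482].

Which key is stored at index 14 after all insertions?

941 hashes to 15; slot 15 is free => place at 15.
379 hashes to 8; slot 8 is free => place at 8.
380 hashes to 15; 15 taken => place at 16.
950 hashes to 10; slot 10 is free => place at 10.
656 hashes to 9; slot 9 is free => place at 9.
472 hashes to 13; slot 13 is free => place at 13.
190 hashes to 11; slot 11 is free => place at 11.
642 hashes to 13; 13 taken => place at 14.
482 hashes to 15; 15,16 taken => place at 0.
Table: [482, —, —, —, —, —, —, —, 379, 656, 950, 190, —, 472, 642, 941, 380]

642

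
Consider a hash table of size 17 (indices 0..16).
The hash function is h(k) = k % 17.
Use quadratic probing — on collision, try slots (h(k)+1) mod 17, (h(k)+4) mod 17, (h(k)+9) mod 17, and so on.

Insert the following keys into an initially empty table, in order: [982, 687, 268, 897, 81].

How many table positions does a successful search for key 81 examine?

982 hashes to 13; slot 13 is free => place at 13.
687 hashes to 7; slot 7 is free => place at 7.
268 hashes to 13; 13 taken => place at 14.
897 hashes to 13; 13,14 taken => place at 0.
81 hashes to 13; 13,14,0 taken => place at 5.
Table: [897, ., ., ., ., 81, ., 687, ., ., ., ., ., 982, 268, ., .]
Lookup 81: h=13, probe 13,14,0,5 → found at 5.

4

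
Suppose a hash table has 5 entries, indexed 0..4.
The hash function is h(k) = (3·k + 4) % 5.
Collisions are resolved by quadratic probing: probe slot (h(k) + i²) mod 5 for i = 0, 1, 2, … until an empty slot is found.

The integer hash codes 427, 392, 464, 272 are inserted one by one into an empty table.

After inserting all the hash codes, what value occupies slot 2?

Insert 427: h=0, slot 0 empty → index 0.
Insert 392: h=0, slot 0 occupied → index 1.
Insert 464: h=1, slot 1 occupied → index 2.
Insert 272: h=0, slots 0,1 occupied → index 4.
Table: [427, 392, 464, ., 272]

464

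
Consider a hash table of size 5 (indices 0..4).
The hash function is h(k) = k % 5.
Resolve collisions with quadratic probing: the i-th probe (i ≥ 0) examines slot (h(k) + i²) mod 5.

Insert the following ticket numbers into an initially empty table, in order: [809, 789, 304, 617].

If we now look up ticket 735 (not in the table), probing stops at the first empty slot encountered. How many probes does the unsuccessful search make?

809 hashes to 4; slot 4 is free -> place at 4.
789 hashes to 4; 4 taken -> place at 0.
304 hashes to 4; 4,0 taken -> place at 3.
617 hashes to 2; slot 2 is free -> place at 2.
Table: [789, ∅, 617, 304, 809]
Lookup 735: h=0, probe 0,1 → slot 1 empty, not found.

2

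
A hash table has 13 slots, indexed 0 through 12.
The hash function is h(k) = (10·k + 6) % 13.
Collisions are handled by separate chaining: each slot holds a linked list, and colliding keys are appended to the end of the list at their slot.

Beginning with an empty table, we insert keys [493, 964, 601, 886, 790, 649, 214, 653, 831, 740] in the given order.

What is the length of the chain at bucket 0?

2

493 → bucket 9
964 → bucket 0
601 → bucket 10
886 → bucket 0 (collision)
790 → bucket 2
649 → bucket 9 (collision)
214 → bucket 1
653 → bucket 10 (collision)
831 → bucket 9 (collision)
740 → bucket 9 (collision)
Final buckets:
0: 964 -> 886
1: 214
2: 790
3: .
4: .
5: .
6: .
7: .
8: .
9: 493 -> 649 -> 831 -> 740
10: 601 -> 653
11: .
12: .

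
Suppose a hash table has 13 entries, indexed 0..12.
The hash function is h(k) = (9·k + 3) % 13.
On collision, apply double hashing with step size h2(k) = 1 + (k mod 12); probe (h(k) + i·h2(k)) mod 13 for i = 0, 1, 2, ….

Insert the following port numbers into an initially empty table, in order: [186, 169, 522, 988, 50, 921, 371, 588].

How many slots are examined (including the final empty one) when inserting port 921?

4

186: h=0 → slot 0
169: h=3 → slot 3
522: h=8 → slot 8
988: h=3, h2=5, probe 3,8,0,5 → slot 5
50: h=11 → slot 11
921: h=11, h2=10, probe 11,8,5,2 → slot 2
371: h=1 → slot 1
588: h=4 → slot 4
Table: [186, 371, 921, 169, 588, 988, -, -, 522, -, -, 50, -]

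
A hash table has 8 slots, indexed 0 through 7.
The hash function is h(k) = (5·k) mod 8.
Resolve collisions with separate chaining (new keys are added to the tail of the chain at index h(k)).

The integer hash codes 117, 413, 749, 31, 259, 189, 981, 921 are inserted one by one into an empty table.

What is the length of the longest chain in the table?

117 → bucket 1
413 → bucket 1 (collision)
749 → bucket 1 (collision)
31 → bucket 3
259 → bucket 7
189 → bucket 1 (collision)
981 → bucket 1 (collision)
921 → bucket 5
Final buckets:
0: _
1: 117 -> 413 -> 749 -> 189 -> 981
2: _
3: 31
4: _
5: 921
6: _
7: 259

5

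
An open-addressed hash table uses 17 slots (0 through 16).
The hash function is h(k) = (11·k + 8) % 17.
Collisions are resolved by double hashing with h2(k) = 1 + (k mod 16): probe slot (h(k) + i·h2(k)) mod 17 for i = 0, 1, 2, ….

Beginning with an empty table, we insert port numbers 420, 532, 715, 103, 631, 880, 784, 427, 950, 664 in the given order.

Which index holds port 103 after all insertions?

10

Insert 420: h=4, slot 4 empty => index 4.
Insert 532: h=12, slot 12 empty => index 12.
Insert 715: h=2, slot 2 empty => index 2.
Insert 103: h=2, h2=8, slot 2 occupied => index 10.
Insert 631: h=13, slot 13 empty => index 13.
Insert 880: h=15, slot 15 empty => index 15.
Insert 784: h=13, h2=1, slot 13 occupied => index 14.
Insert 427: h=13, h2=12, slot 13 occupied => index 8.
Insert 950: h=3, slot 3 empty => index 3.
Insert 664: h=2, h2=9, slot 2 occupied => index 11.
Table: [., ., 715, 950, 420, ., ., ., 427, ., 103, 664, 532, 631, 784, 880, .]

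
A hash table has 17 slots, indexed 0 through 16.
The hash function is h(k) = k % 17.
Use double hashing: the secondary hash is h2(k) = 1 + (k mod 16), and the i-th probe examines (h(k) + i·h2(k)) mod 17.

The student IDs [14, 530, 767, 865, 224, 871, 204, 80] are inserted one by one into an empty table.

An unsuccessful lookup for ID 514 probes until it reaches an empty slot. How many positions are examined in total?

2

Insert 14: h=14, slot 14 empty -> index 14.
Insert 530: h=3, slot 3 empty -> index 3.
Insert 767: h=2, slot 2 empty -> index 2.
Insert 865: h=15, slot 15 empty -> index 15.
Insert 224: h=3, h2=1, slot 3 occupied -> index 4.
Insert 871: h=4, h2=8, slot 4 occupied -> index 12.
Insert 204: h=0, slot 0 empty -> index 0.
Insert 80: h=12, h2=1, slot 12 occupied -> index 13.
Table: [204, —, 767, 530, 224, —, —, —, —, —, —, —, 871, 80, 14, 865, —]
Lookup 514: h=4, h2=3, probe 4,7 → slot 7 empty, not found.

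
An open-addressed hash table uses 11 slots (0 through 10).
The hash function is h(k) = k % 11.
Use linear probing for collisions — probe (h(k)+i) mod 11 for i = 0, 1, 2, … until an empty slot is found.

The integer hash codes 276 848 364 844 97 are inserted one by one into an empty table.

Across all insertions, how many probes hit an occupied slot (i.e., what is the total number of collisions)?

Insert 276: h=1, slot 1 empty → index 1.
Insert 848: h=1, slot 1 occupied → index 2.
Insert 364: h=1, slots 1,2 occupied → index 3.
Insert 844: h=8, slot 8 empty → index 8.
Insert 97: h=9, slot 9 empty → index 9.
Table: [., 276, 848, 364, ., ., ., ., 844, 97, .]

3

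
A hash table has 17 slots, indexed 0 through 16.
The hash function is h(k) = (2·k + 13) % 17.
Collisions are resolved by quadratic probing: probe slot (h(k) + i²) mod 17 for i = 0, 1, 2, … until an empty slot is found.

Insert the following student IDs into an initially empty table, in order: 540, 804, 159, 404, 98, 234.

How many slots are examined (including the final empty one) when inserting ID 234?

5

540: h=5 -> slot 5
804: h=6 -> slot 6
159: h=8 -> slot 8
404: h=5, probe 5,6,9 -> slot 9
98: h=5, probe 5,6,9,14 -> slot 14
234: h=5, probe 5,6,9,14,4 -> slot 4
Table: [∅, ∅, ∅, ∅, 234, 540, 804, ∅, 159, 404, ∅, ∅, ∅, ∅, 98, ∅, ∅]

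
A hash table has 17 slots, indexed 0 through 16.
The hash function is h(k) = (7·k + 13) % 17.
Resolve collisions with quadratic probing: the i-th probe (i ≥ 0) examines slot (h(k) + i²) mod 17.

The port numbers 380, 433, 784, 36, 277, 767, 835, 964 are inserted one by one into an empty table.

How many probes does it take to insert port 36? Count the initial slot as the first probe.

2

380: h=4 -> slot 4
433: h=1 -> slot 1
784: h=10 -> slot 10
36: h=10, probe 10,11 -> slot 11
277: h=14 -> slot 14
767: h=10, probe 10,11,14,2 -> slot 2
835: h=10, probe 10,11,14,2,9 -> slot 9
964: h=12 -> slot 12
Table: [-, 433, 767, -, 380, -, -, -, -, 835, 784, 36, 964, -, 277, -, -]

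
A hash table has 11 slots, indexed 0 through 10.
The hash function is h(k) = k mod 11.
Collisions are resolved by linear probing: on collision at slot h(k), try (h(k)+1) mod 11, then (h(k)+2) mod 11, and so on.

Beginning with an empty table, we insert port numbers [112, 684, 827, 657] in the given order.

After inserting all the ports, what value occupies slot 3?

684

112: h=2 => slot 2
684: h=2, probe 2,3 => slot 3
827: h=2, probe 2,3,4 => slot 4
657: h=8 => slot 8
Table: [—, —, 112, 684, 827, —, —, —, 657, —, —]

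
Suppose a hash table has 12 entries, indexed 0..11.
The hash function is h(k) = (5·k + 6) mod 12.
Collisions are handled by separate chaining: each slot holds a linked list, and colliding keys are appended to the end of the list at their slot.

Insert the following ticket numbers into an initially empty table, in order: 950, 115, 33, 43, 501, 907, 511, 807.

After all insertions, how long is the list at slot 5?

4

950 -> bucket 4
115 -> bucket 5
33 -> bucket 3
43 -> bucket 5 (collision)
501 -> bucket 3 (collision)
907 -> bucket 5 (collision)
511 -> bucket 5 (collision)
807 -> bucket 9
Final buckets:
0: _
1: _
2: _
3: 33 -> 501
4: 950
5: 115 -> 43 -> 907 -> 511
6: _
7: _
8: _
9: 807
10: _
11: _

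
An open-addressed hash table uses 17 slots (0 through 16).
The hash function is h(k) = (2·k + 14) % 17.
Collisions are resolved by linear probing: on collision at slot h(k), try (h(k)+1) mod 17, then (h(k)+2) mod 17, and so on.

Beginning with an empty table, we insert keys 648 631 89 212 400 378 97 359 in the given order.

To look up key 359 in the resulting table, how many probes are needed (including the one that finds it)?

648: h=1 => slot 1
631: h=1, probe 1,2 => slot 2
89: h=5 => slot 5
212: h=13 => slot 13
400: h=15 => slot 15
378: h=5, probe 5,6 => slot 6
97: h=4 => slot 4
359: h=1, probe 1,2,3 => slot 3
Table: [., 648, 631, 359, 97, 89, 378, ., ., ., ., ., ., 212, ., 400, .]
Lookup 359: h=1, probe 1,2,3 → found at 3.

3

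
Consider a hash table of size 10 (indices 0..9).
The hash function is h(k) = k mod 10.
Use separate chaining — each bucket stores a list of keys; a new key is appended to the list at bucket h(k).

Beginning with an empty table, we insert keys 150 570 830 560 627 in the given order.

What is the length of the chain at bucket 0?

4

150 -> bucket 0
570 -> bucket 0 (collision)
830 -> bucket 0 (collision)
560 -> bucket 0 (collision)
627 -> bucket 7
Final buckets:
0: 150 -> 570 -> 830 -> 560
1: ∅
2: ∅
3: ∅
4: ∅
5: ∅
6: ∅
7: 627
8: ∅
9: ∅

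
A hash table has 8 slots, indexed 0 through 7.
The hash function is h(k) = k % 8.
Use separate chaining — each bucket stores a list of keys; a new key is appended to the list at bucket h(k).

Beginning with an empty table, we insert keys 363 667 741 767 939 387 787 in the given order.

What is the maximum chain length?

5

Insert 363: h=3, bucket 3 empty -> new chain.
Insert 667: h=3, bucket 3 nonempty -> append to chain.
Insert 741: h=5, bucket 5 empty -> new chain.
Insert 767: h=7, bucket 7 empty -> new chain.
Insert 939: h=3, bucket 3 nonempty -> append to chain.
Insert 387: h=3, bucket 3 nonempty -> append to chain.
Insert 787: h=3, bucket 3 nonempty -> append to chain.
Final buckets:
0: .
1: .
2: .
3: 363 -> 667 -> 939 -> 387 -> 787
4: .
5: 741
6: .
7: 767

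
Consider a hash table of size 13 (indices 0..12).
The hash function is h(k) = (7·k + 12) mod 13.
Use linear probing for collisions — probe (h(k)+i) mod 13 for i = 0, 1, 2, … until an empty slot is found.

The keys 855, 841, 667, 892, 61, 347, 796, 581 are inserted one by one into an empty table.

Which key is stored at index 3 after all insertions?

Insert 855: h=4, slot 4 empty -> index 4.
Insert 841: h=10, slot 10 empty -> index 10.
Insert 667: h=1, slot 1 empty -> index 1.
Insert 892: h=3, slot 3 empty -> index 3.
Insert 61: h=10, slot 10 occupied -> index 11.
Insert 347: h=10, slots 10,11 occupied -> index 12.
Insert 796: h=7, slot 7 empty -> index 7.
Insert 581: h=10, slots 10,11,12 occupied -> index 0.
Table: [581, 667, —, 892, 855, —, —, 796, —, —, 841, 61, 347]

892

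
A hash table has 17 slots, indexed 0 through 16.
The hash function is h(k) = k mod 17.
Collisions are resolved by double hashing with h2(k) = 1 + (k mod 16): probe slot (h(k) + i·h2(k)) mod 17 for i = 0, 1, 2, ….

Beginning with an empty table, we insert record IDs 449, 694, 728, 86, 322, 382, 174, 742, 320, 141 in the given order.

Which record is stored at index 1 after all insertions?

86

Insert 449: h=7, slot 7 empty -> index 7.
Insert 694: h=14, slot 14 empty -> index 14.
Insert 728: h=14, h2=9, slot 14 occupied -> index 6.
Insert 86: h=1, slot 1 empty -> index 1.
Insert 322: h=16, slot 16 empty -> index 16.
Insert 382: h=8, slot 8 empty -> index 8.
Insert 174: h=4, slot 4 empty -> index 4.
Insert 742: h=11, slot 11 empty -> index 11.
Insert 320: h=14, h2=1, slot 14 occupied -> index 15.
Insert 141: h=5, slot 5 empty -> index 5.
Table: [∅, 86, ∅, ∅, 174, 141, 728, 449, 382, ∅, ∅, 742, ∅, ∅, 694, 320, 322]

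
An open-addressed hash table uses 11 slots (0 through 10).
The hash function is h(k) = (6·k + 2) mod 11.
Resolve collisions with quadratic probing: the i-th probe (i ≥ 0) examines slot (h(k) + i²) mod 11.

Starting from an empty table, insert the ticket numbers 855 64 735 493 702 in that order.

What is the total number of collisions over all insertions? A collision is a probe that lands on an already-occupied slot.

6

Insert 855: h=6, slot 6 empty => index 6.
Insert 64: h=1, slot 1 empty => index 1.
Insert 735: h=1, slot 1 occupied => index 2.
Insert 493: h=1, slots 1,2 occupied => index 5.
Insert 702: h=1, slots 1,2,5 occupied => index 10.
Table: [—, 64, 735, —, —, 493, 855, —, —, —, 702]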